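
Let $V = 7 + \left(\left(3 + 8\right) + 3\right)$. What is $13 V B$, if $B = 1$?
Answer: $273$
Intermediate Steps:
$V = 21$ ($V = 7 + \left(11 + 3\right) = 7 + 14 = 21$)
$13 V B = 13 \cdot 21 \cdot 1 = 273 \cdot 1 = 273$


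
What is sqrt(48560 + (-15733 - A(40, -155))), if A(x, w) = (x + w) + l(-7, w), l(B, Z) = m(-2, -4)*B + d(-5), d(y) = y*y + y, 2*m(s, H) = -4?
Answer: 2*sqrt(8227) ≈ 181.41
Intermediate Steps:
m(s, H) = -2 (m(s, H) = (1/2)*(-4) = -2)
d(y) = y + y**2 (d(y) = y**2 + y = y + y**2)
l(B, Z) = 20 - 2*B (l(B, Z) = -2*B - 5*(1 - 5) = -2*B - 5*(-4) = -2*B + 20 = 20 - 2*B)
A(x, w) = 34 + w + x (A(x, w) = (x + w) + (20 - 2*(-7)) = (w + x) + (20 + 14) = (w + x) + 34 = 34 + w + x)
sqrt(48560 + (-15733 - A(40, -155))) = sqrt(48560 + (-15733 - (34 - 155 + 40))) = sqrt(48560 + (-15733 - 1*(-81))) = sqrt(48560 + (-15733 + 81)) = sqrt(48560 - 15652) = sqrt(32908) = 2*sqrt(8227)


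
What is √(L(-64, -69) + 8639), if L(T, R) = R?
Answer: √8570 ≈ 92.574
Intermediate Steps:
√(L(-64, -69) + 8639) = √(-69 + 8639) = √8570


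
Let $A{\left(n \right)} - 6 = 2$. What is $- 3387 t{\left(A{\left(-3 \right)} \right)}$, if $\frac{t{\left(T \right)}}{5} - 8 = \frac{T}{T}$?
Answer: $-152415$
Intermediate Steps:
$A{\left(n \right)} = 8$ ($A{\left(n \right)} = 6 + 2 = 8$)
$t{\left(T \right)} = 45$ ($t{\left(T \right)} = 40 + 5 \frac{T}{T} = 40 + 5 \cdot 1 = 40 + 5 = 45$)
$- 3387 t{\left(A{\left(-3 \right)} \right)} = \left(-3387\right) 45 = -152415$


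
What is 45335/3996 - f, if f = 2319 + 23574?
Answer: -103423093/3996 ≈ -25882.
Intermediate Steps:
f = 25893
45335/3996 - f = 45335/3996 - 1*25893 = 45335*(1/3996) - 25893 = 45335/3996 - 25893 = -103423093/3996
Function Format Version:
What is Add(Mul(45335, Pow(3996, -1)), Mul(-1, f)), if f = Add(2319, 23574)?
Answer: Rational(-103423093, 3996) ≈ -25882.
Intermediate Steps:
f = 25893
Add(Mul(45335, Pow(3996, -1)), Mul(-1, f)) = Add(Mul(45335, Pow(3996, -1)), Mul(-1, 25893)) = Add(Mul(45335, Rational(1, 3996)), -25893) = Add(Rational(45335, 3996), -25893) = Rational(-103423093, 3996)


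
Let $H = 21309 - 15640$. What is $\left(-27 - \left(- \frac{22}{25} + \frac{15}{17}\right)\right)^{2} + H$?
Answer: $\frac{1155661701}{180625} \approx 6398.1$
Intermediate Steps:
$H = 5669$
$\left(-27 - \left(- \frac{22}{25} + \frac{15}{17}\right)\right)^{2} + H = \left(-27 - \left(- \frac{22}{25} + \frac{15}{17}\right)\right)^{2} + 5669 = \left(-27 - \frac{1}{425}\right)^{2} + 5669 = \left(- \frac{11476}{425}\right)^{2} + 5669 = \frac{131698576}{180625} + 5669 = \frac{1155661701}{180625}$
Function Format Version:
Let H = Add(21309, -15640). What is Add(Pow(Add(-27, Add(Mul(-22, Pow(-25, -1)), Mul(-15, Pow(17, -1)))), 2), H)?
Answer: Rational(1155661701, 180625) ≈ 6398.1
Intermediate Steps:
H = 5669
Add(Pow(Add(-27, Add(Mul(-22, Pow(-25, -1)), Mul(-15, Pow(17, -1)))), 2), H) = Add(Pow(Add(-27, Add(Mul(-22, Pow(-25, -1)), Mul(-15, Pow(17, -1)))), 2), 5669) = Add(Pow(Add(-27, Add(Mul(-22, Rational(-1, 25)), Mul(-15, Rational(1, 17)))), 2), 5669) = Add(Pow(Add(-27, Add(Rational(22, 25), Rational(-15, 17))), 2), 5669) = Add(Pow(Add(-27, Rational(-1, 425)), 2), 5669) = Add(Pow(Rational(-11476, 425), 2), 5669) = Add(Rational(131698576, 180625), 5669) = Rational(1155661701, 180625)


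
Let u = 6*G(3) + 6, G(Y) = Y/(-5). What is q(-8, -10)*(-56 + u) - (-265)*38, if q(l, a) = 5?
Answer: 9802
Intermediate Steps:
G(Y) = -Y/5 (G(Y) = Y*(-⅕) = -Y/5)
u = 12/5 (u = 6*(-⅕*3) + 6 = 6*(-⅗) + 6 = -18/5 + 6 = 12/5 ≈ 2.4000)
q(-8, -10)*(-56 + u) - (-265)*38 = 5*(-56 + 12/5) - (-265)*38 = 5*(-268/5) - 1*(-10070) = -268 + 10070 = 9802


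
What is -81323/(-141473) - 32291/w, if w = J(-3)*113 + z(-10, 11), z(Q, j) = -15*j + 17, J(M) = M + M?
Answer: 662211063/16693814 ≈ 39.668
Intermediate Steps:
J(M) = 2*M
z(Q, j) = 17 - 15*j
w = -826 (w = (2*(-3))*113 + (17 - 15*11) = -6*113 + (17 - 165) = -678 - 148 = -826)
-81323/(-141473) - 32291/w = -81323/(-141473) - 32291/(-826) = -81323*(-1/141473) - 32291*(-1/826) = 81323/141473 + 4613/118 = 662211063/16693814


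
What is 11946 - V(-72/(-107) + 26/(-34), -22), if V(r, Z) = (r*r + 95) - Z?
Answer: 39139305980/3308761 ≈ 11829.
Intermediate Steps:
V(r, Z) = 95 + r² - Z (V(r, Z) = (r² + 95) - Z = (95 + r²) - Z = 95 + r² - Z)
11946 - V(-72/(-107) + 26/(-34), -22) = 11946 - (95 + (-72/(-107) + 26/(-34))² - 1*(-22)) = 11946 - (95 + (-72*(-1/107) + 26*(-1/34))² + 22) = 11946 - (95 + (72/107 - 13/17)² + 22) = 11946 - (95 + (-167/1819)² + 22) = 11946 - (95 + 27889/3308761 + 22) = 11946 - 1*387152926/3308761 = 11946 - 387152926/3308761 = 39139305980/3308761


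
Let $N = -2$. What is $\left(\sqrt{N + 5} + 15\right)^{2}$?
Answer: $\left(15 + \sqrt{3}\right)^{2} \approx 279.96$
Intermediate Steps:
$\left(\sqrt{N + 5} + 15\right)^{2} = \left(\sqrt{-2 + 5} + 15\right)^{2} = \left(\sqrt{3} + 15\right)^{2} = \left(15 + \sqrt{3}\right)^{2}$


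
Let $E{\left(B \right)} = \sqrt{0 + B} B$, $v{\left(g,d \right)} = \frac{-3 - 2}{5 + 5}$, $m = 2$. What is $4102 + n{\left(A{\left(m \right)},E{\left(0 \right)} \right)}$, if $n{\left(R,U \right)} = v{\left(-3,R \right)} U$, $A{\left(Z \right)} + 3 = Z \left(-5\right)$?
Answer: $4102$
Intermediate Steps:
$A{\left(Z \right)} = -3 - 5 Z$ ($A{\left(Z \right)} = -3 + Z \left(-5\right) = -3 - 5 Z$)
$v{\left(g,d \right)} = - \frac{1}{2}$ ($v{\left(g,d \right)} = - \frac{5}{10} = \left(-5\right) \frac{1}{10} = - \frac{1}{2}$)
$E{\left(B \right)} = B^{\frac{3}{2}}$ ($E{\left(B \right)} = \sqrt{B} B = B^{\frac{3}{2}}$)
$n{\left(R,U \right)} = - \frac{U}{2}$
$4102 + n{\left(A{\left(m \right)},E{\left(0 \right)} \right)} = 4102 - \frac{0^{\frac{3}{2}}}{2} = 4102 - 0 = 4102 + 0 = 4102$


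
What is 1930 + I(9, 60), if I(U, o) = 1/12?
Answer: 23161/12 ≈ 1930.1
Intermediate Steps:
I(U, o) = 1/12
1930 + I(9, 60) = 1930 + 1/12 = 23161/12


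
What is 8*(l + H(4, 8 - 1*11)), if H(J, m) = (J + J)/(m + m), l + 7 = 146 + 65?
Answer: 4864/3 ≈ 1621.3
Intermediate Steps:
l = 204 (l = -7 + (146 + 65) = -7 + 211 = 204)
H(J, m) = J/m (H(J, m) = (2*J)/((2*m)) = (2*J)*(1/(2*m)) = J/m)
8*(l + H(4, 8 - 1*11)) = 8*(204 + 4/(8 - 1*11)) = 8*(204 + 4/(8 - 11)) = 8*(204 + 4/(-3)) = 8*(204 + 4*(-1/3)) = 8*(204 - 4/3) = 8*(608/3) = 4864/3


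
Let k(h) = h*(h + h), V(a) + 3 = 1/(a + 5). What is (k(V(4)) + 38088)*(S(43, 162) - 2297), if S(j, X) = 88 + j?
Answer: -2228438560/27 ≈ -8.2535e+7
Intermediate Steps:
V(a) = -3 + 1/(5 + a) (V(a) = -3 + 1/(a + 5) = -3 + 1/(5 + a))
k(h) = 2*h² (k(h) = h*(2*h) = 2*h²)
(k(V(4)) + 38088)*(S(43, 162) - 2297) = (2*((-14 - 3*4)/(5 + 4))² + 38088)*((88 + 43) - 2297) = (2*((-14 - 12)/9)² + 38088)*(131 - 2297) = (2*((⅑)*(-26))² + 38088)*(-2166) = (2*(-26/9)² + 38088)*(-2166) = (2*(676/81) + 38088)*(-2166) = (1352/81 + 38088)*(-2166) = (3086480/81)*(-2166) = -2228438560/27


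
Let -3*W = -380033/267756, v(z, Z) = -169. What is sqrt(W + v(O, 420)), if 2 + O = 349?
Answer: 11*I*sqrt(24963315827)/133878 ≈ 12.982*I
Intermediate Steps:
O = 347 (O = -2 + 349 = 347)
W = 380033/803268 (W = -(-380033)/(3*267756) = -1/3*(-380033/267756) = 380033/803268 ≈ 0.47311)
sqrt(W + v(O, 420)) = sqrt(380033/803268 - 169) = sqrt(-135372259/803268) = 11*I*sqrt(24963315827)/133878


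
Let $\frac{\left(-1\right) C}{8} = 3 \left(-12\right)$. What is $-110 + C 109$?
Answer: $31282$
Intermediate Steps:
$C = 288$ ($C = - 8 \cdot 3 \left(-12\right) = \left(-8\right) \left(-36\right) = 288$)
$-110 + C 109 = -110 + 288 \cdot 109 = -110 + 31392 = 31282$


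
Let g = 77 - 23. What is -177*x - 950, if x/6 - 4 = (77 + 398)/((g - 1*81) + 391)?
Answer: -1198261/182 ≈ -6583.9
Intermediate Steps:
g = 54
x = 5793/182 (x = 24 + 6*((77 + 398)/((54 - 1*81) + 391)) = 24 + 6*(475/((54 - 81) + 391)) = 24 + 6*(475/(-27 + 391)) = 24 + 6*(475/364) = 24 + 1425/182 = 5793/182 ≈ 31.830)
-177*x - 950 = -177*5793/182 - 950 = -1025361/182 - 950 = -1198261/182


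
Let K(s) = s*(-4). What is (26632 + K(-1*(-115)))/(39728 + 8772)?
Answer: 6543/12125 ≈ 0.53963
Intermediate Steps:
K(s) = -4*s
(26632 + K(-1*(-115)))/(39728 + 8772) = (26632 - (-4)*(-115))/(39728 + 8772) = (26632 - 4*115)/48500 = (26632 - 460)*(1/48500) = 26172*(1/48500) = 6543/12125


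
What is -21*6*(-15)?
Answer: 1890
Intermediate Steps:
-21*6*(-15) = -126*(-15) = 1890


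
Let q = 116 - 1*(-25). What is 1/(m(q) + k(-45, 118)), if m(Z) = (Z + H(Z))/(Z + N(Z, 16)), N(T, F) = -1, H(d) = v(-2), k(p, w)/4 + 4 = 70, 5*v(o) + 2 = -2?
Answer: 700/185501 ≈ 0.0037736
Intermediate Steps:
v(o) = -⅘ (v(o) = -⅖ + (⅕)*(-2) = -⅖ - ⅖ = -⅘)
k(p, w) = 264 (k(p, w) = -16 + 4*70 = -16 + 280 = 264)
H(d) = -⅘
q = 141 (q = 116 + 25 = 141)
m(Z) = (-⅘ + Z)/(-1 + Z) (m(Z) = (Z - ⅘)/(Z - 1) = (-⅘ + Z)/(-1 + Z))
1/(m(q) + k(-45, 118)) = 1/((-⅘ + 141)/(-1 + 141) + 264) = 1/((701/5)/140 + 264) = 1/((1/140)*(701/5) + 264) = 1/(701/700 + 264) = 1/(185501/700) = 700/185501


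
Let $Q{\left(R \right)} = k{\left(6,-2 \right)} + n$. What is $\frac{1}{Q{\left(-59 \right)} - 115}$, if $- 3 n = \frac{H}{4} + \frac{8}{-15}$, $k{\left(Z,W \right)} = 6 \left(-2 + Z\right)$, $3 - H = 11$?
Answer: $- \frac{45}{4057} \approx -0.011092$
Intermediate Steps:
$H = -8$ ($H = 3 - 11 = -8$)
$k{\left(Z,W \right)} = -12 + 6 Z$
$n = \frac{38}{45}$ ($n = - \frac{- \frac{8}{4} + \frac{8}{-15}}{3} = - \frac{\left(-8\right) \frac{1}{4} + 8 \left(- \frac{1}{15}\right)}{3} = - \frac{-2 - \frac{8}{15}}{3} = \left(- \frac{1}{3}\right) \left(- \frac{38}{15}\right) = \frac{38}{45} \approx 0.84444$)
$Q{\left(R \right)} = \frac{1118}{45}$ ($Q{\left(R \right)} = \left(-12 + 6 \cdot 6\right) + \frac{38}{45} = \left(-12 + 36\right) + \frac{38}{45} = 24 + \frac{38}{45} = \frac{1118}{45}$)
$\frac{1}{Q{\left(-59 \right)} - 115} = \frac{1}{\frac{1118}{45} - 115} = \frac{1}{- \frac{4057}{45}} = - \frac{45}{4057}$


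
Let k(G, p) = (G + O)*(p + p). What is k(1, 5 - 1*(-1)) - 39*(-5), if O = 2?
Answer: 231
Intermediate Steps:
k(G, p) = 2*p*(2 + G) (k(G, p) = (G + 2)*(p + p) = (2 + G)*(2*p) = 2*p*(2 + G))
k(1, 5 - 1*(-1)) - 39*(-5) = 2*(5 - 1*(-1))*(2 + 1) - 39*(-5) = 2*(5 + 1)*3 + 195 = 2*6*3 + 195 = 36 + 195 = 231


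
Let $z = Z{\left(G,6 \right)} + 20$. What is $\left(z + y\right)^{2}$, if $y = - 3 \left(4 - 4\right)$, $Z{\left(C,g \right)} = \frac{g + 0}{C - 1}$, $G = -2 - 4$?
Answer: $\frac{17956}{49} \approx 366.45$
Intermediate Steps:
$G = -6$ ($G = -2 - 4 = -6$)
$Z{\left(C,g \right)} = \frac{g}{-1 + C}$
$y = 0$ ($y = \left(-3\right) 0 = 0$)
$z = \frac{134}{7}$ ($z = \frac{6}{-1 - 6} + 20 = \frac{6}{-7} + 20 = 6 \left(- \frac{1}{7}\right) + 20 = - \frac{6}{7} + 20 = \frac{134}{7} \approx 19.143$)
$\left(z + y\right)^{2} = \left(\frac{134}{7} + 0\right)^{2} = \left(\frac{134}{7}\right)^{2} = \frac{17956}{49}$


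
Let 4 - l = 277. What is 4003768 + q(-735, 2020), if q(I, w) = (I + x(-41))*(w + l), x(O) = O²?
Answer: 5656430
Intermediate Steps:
l = -273 (l = 4 - 1*277 = 4 - 277 = -273)
q(I, w) = (-273 + w)*(1681 + I) (q(I, w) = (I + (-41)²)*(w - 273) = (I + 1681)*(-273 + w) = (1681 + I)*(-273 + w) = (-273 + w)*(1681 + I))
4003768 + q(-735, 2020) = 4003768 + (-458913 - 273*(-735) + 1681*2020 - 735*2020) = 4003768 + (-458913 + 200655 + 3395620 - 1484700) = 4003768 + 1652662 = 5656430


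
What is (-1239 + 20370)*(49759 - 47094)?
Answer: 50984115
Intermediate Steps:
(-1239 + 20370)*(49759 - 47094) = 19131*2665 = 50984115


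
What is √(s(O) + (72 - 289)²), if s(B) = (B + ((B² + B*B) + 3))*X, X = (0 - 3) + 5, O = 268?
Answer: √334927 ≈ 578.73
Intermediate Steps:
X = 2 (X = -3 + 5 = 2)
s(B) = 6 + 2*B + 4*B² (s(B) = (B + ((B² + B*B) + 3))*2 = (B + ((B² + B²) + 3))*2 = (B + (2*B² + 3))*2 = (B + (3 + 2*B²))*2 = (3 + B + 2*B²)*2 = 6 + 2*B + 4*B²)
√(s(O) + (72 - 289)²) = √((6 + 2*268 + 4*268²) + (72 - 289)²) = √((6 + 536 + 4*71824) + (-217)²) = √((6 + 536 + 287296) + 47089) = √(287838 + 47089) = √334927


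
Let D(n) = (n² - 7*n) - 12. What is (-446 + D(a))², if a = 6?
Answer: 215296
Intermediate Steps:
D(n) = -12 + n² - 7*n
(-446 + D(a))² = (-446 + (-12 + 6² - 7*6))² = (-446 + (-12 + 36 - 42))² = (-446 - 18)² = (-464)² = 215296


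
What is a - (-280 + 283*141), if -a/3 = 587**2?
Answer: -1073330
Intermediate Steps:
a = -1033707 (a = -3*587**2 = -3*344569 = -1033707)
a - (-280 + 283*141) = -1033707 - (-280 + 283*141) = -1033707 - (-280 + 39903) = -1033707 - 1*39623 = -1033707 - 39623 = -1073330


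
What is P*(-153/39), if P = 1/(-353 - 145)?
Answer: 17/2158 ≈ 0.0078777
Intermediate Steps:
P = -1/498 (P = 1/(-498) = -1/498 ≈ -0.0020080)
P*(-153/39) = -(-51)/(166*39) = -1/498*(-51/13) = 17/2158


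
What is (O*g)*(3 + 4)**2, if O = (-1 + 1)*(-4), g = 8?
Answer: 0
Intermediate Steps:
O = 0 (O = 0*(-4) = 0)
(O*g)*(3 + 4)**2 = (0*8)*(3 + 4)**2 = 0*7**2 = 0*49 = 0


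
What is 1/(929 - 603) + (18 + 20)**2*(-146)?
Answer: -68728623/326 ≈ -2.1082e+5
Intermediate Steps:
1/(929 - 603) + (18 + 20)**2*(-146) = 1/326 + 38**2*(-146) = 1/326 + 1444*(-146) = 1/326 - 210824 = -68728623/326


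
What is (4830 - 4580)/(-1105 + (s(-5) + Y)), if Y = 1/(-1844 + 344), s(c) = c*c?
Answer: -375000/1620001 ≈ -0.23148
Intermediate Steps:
s(c) = c²
Y = -1/1500 (Y = 1/(-1500) = -1/1500 ≈ -0.00066667)
(4830 - 4580)/(-1105 + (s(-5) + Y)) = (4830 - 4580)/(-1105 + ((-5)² - 1/1500)) = 250/(-1105 + (25 - 1/1500)) = 250/(-1105 + 37499/1500) = 250/(-1620001/1500) = 250*(-1500/1620001) = -375000/1620001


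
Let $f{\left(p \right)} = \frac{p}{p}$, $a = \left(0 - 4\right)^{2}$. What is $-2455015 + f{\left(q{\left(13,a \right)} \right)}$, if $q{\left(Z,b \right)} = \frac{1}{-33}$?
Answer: $-2455014$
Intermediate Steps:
$a = 16$ ($a = \left(-4\right)^{2} = 16$)
$q{\left(Z,b \right)} = - \frac{1}{33}$
$f{\left(p \right)} = 1$
$-2455015 + f{\left(q{\left(13,a \right)} \right)} = -2455015 + 1 = -2455014$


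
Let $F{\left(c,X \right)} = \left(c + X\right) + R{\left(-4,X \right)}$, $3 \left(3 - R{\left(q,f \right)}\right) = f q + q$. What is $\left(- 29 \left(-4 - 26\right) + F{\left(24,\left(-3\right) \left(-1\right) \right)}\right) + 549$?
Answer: $\frac{4363}{3} \approx 1454.3$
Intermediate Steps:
$R{\left(q,f \right)} = 3 - \frac{q}{3} - \frac{f q}{3}$ ($R{\left(q,f \right)} = 3 - \frac{f q + q}{3} = 3 - \frac{q + f q}{3} = 3 - \left(\frac{q}{3} + \frac{f q}{3}\right) = 3 - \frac{q}{3} - \frac{f q}{3}$)
$F{\left(c,X \right)} = \frac{13}{3} + c + \frac{7 X}{3}$ ($F{\left(c,X \right)} = \left(c + X\right) - \left(- \frac{13}{3} + \frac{1}{3} X \left(-4\right)\right) = \left(X + c\right) + \left(3 + \frac{4}{3} + \frac{4 X}{3}\right) = \left(X + c\right) + \left(\frac{13}{3} + \frac{4 X}{3}\right) = \frac{13}{3} + c + \frac{7 X}{3}$)
$\left(- 29 \left(-4 - 26\right) + F{\left(24,\left(-3\right) \left(-1\right) \right)}\right) + 549 = \left(- 29 \left(-4 - 26\right) + \left(\frac{13}{3} + 24 + \frac{7 \left(\left(-3\right) \left(-1\right)\right)}{3}\right)\right) + 549 = \left(\left(-29\right) \left(-30\right) + \left(\frac{13}{3} + 24 + \frac{7}{3} \cdot 3\right)\right) + 549 = \left(870 + \left(\frac{13}{3} + 24 + 7\right)\right) + 549 = \left(870 + \frac{106}{3}\right) + 549 = \frac{2716}{3} + 549 = \frac{4363}{3}$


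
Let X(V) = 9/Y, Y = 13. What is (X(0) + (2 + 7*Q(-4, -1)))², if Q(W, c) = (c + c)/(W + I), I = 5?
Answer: 21609/169 ≈ 127.86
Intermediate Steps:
Q(W, c) = 2*c/(5 + W) (Q(W, c) = (c + c)/(W + 5) = (2*c)/(5 + W) = 2*c/(5 + W))
X(V) = 9/13
(X(0) + (2 + 7*Q(-4, -1)))² = (9/13 + (2 + 7*(2*(-1)/(5 - 4))))² = (9/13 + (2 + 7*(2*(-1)/1)))² = (9/13 + (2 + 7*(2*(-1)*1)))² = (9/13 + (2 + 7*(-2)))² = (9/13 + (2 - 14))² = (9/13 - 12)² = (-147/13)² = 21609/169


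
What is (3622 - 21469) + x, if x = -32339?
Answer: -50186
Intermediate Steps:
(3622 - 21469) + x = (3622 - 21469) - 32339 = -17847 - 32339 = -50186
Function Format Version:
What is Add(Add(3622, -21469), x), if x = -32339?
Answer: -50186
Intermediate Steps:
Add(Add(3622, -21469), x) = Add(Add(3622, -21469), -32339) = Add(-17847, -32339) = -50186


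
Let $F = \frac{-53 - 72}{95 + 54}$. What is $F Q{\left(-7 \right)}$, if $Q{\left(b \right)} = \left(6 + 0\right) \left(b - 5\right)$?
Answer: $\frac{9000}{149} \approx 60.403$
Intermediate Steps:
$Q{\left(b \right)} = -30 + 6 b$ ($Q{\left(b \right)} = 6 \left(-5 + b\right) = -30 + 6 b$)
$F = - \frac{125}{149} \approx -0.83893$
$F Q{\left(-7 \right)} = - \frac{125 \left(-30 + 6 \left(-7\right)\right)}{149} = - \frac{125 \left(-30 - 42\right)}{149} = \left(- \frac{125}{149}\right) \left(-72\right) = \frac{9000}{149}$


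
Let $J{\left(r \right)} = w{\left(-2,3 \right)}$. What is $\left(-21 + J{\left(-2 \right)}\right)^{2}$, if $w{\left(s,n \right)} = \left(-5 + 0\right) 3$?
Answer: $1296$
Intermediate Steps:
$w{\left(s,n \right)} = -15$ ($w{\left(s,n \right)} = \left(-5\right) 3 = -15$)
$J{\left(r \right)} = -15$
$\left(-21 + J{\left(-2 \right)}\right)^{2} = \left(-21 - 15\right)^{2} = \left(-36\right)^{2} = 1296$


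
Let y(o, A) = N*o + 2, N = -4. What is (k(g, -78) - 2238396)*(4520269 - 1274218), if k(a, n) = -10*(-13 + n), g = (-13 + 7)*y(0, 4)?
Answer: -7262993667786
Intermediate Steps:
y(o, A) = 2 - 4*o (y(o, A) = -4*o + 2 = 2 - 4*o)
g = -12 (g = (-13 + 7)*(2 - 4*0) = -6*(2 + 0) = -6*2 = -12)
k(a, n) = 130 - 10*n
(k(g, -78) - 2238396)*(4520269 - 1274218) = ((130 - 10*(-78)) - 2238396)*(4520269 - 1274218) = ((130 + 780) - 2238396)*3246051 = (910 - 2238396)*3246051 = -2237486*3246051 = -7262993667786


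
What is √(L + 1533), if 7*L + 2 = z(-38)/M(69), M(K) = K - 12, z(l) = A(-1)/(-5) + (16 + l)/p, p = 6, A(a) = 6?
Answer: √6100192630/1995 ≈ 39.150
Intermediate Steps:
z(l) = 22/15 + l/6 (z(l) = 6/(-5) + (16 + l)/6 = 6*(-⅕) + (16 + l)*(⅙) = -6/5 + (8/3 + l/6) = 22/15 + l/6)
M(K) = -12 + K
L = -1783/5985 (L = -2/7 + ((22/15 + (⅙)*(-38))/(-12 + 69))/7 = -2/7 + ((22/15 - 19/3)/57)/7 = -2/7 + (-73/15*1/57)/7 = -2/7 + (⅐)*(-73/855) = -2/7 - 73/5985 = -1783/5985 ≈ -0.29791)
√(L + 1533) = √(-1783/5985 + 1533) = √(9173222/5985) = √6100192630/1995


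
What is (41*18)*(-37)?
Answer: -27306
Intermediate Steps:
(41*18)*(-37) = 738*(-37) = -27306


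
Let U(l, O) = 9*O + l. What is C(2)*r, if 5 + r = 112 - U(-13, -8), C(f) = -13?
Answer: -2496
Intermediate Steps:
U(l, O) = l + 9*O
r = 192 (r = -5 + (112 - (-13 + 9*(-8))) = -5 + (112 - (-13 - 72)) = -5 + (112 - 1*(-85)) = -5 + (112 + 85) = -5 + 197 = 192)
C(2)*r = -13*192 = -2496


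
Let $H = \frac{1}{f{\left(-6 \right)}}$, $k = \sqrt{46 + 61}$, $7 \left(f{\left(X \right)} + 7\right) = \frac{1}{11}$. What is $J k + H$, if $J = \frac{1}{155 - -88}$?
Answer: $- \frac{77}{538} + \frac{\sqrt{107}}{243} \approx -0.10055$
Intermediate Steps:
$f{\left(X \right)} = - \frac{538}{77}$ ($f{\left(X \right)} = -7 + \frac{1}{7 \cdot 11} = -7 + \frac{1}{7} \cdot \frac{1}{11} = -7 + \frac{1}{77} = - \frac{538}{77}$)
$J = \frac{1}{243}$ ($J = \frac{1}{155 + 88} = \frac{1}{243} \approx 0.0041152$)
$k = \sqrt{107} \approx 10.344$
$H = - \frac{77}{538}$ ($H = \frac{1}{- \frac{538}{77}} = - \frac{77}{538} \approx -0.14312$)
$J k + H = \frac{\sqrt{107}}{243} - \frac{77}{538} = - \frac{77}{538} + \frac{\sqrt{107}}{243}$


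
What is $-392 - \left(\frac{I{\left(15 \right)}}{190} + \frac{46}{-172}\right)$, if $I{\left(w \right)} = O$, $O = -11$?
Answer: $- \frac{1599991}{4085} \approx -391.67$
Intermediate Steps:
$I{\left(w \right)} = -11$
$-392 - \left(\frac{I{\left(15 \right)}}{190} + \frac{46}{-172}\right) = -392 - \left(- \frac{11}{190} + \frac{46}{-172}\right) = -392 - \left(\left(-11\right) \frac{1}{190} + 46 \left(- \frac{1}{172}\right)\right) = -392 - \left(- \frac{11}{190} - \frac{23}{86}\right) = -392 - - \frac{1329}{4085} = -392 + \frac{1329}{4085} = - \frac{1599991}{4085}$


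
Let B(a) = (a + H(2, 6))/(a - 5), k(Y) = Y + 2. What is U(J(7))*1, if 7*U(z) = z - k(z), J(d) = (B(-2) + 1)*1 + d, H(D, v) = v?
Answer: -2/7 ≈ -0.28571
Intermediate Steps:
k(Y) = 2 + Y
B(a) = (6 + a)/(-5 + a) (B(a) = (a + 6)/(a - 5) = (6 + a)/(-5 + a))
J(d) = 3/7 + d (J(d) = ((6 - 2)/(-5 - 2) + 1)*1 + d = (4/(-7) + 1)*1 + d = (-1/7*4 + 1)*1 + d = (-4/7 + 1)*1 + d = (3/7)*1 + d = 3/7 + d)
U(z) = -2/7 (U(z) = (z - (2 + z))/7 = (z + (-2 - z))/7 = (1/7)*(-2) = -2/7)
U(J(7))*1 = -2/7*1 = -2/7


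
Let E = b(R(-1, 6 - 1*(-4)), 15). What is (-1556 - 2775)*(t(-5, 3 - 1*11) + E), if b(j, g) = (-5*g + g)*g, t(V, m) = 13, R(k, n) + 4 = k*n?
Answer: 3841597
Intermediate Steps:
R(k, n) = -4 + k*n
b(j, g) = -4*g² (b(j, g) = (-4*g)*g = -4*g²)
E = -900 (E = -4*15² = -4*225 = -900)
(-1556 - 2775)*(t(-5, 3 - 1*11) + E) = (-1556 - 2775)*(13 - 900) = -4331*(-887) = 3841597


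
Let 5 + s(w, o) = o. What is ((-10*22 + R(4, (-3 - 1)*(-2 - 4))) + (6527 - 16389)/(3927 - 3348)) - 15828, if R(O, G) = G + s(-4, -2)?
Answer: -9291811/579 ≈ -16048.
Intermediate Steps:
s(w, o) = -5 + o
R(O, G) = -7 + G (R(O, G) = G + (-5 - 2) = G - 7 = -7 + G)
((-10*22 + R(4, (-3 - 1)*(-2 - 4))) + (6527 - 16389)/(3927 - 3348)) - 15828 = ((-10*22 + (-7 + (-3 - 1)*(-2 - 4))) + (6527 - 16389)/(3927 - 3348)) - 15828 = ((-220 + (-7 - 4*(-6))) - 9862/579) - 15828 = ((-220 + (-7 + 24)) - 9862*1/579) - 15828 = ((-220 + 17) - 9862/579) - 15828 = (-203 - 9862/579) - 15828 = -127399/579 - 15828 = -9291811/579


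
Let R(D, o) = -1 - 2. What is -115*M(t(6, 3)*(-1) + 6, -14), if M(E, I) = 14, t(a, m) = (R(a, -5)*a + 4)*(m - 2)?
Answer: -1610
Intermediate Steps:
R(D, o) = -3
t(a, m) = (-2 + m)*(4 - 3*a) (t(a, m) = (-3*a + 4)*(m - 2) = (4 - 3*a)*(-2 + m) = (-2 + m)*(4 - 3*a))
-115*M(t(6, 3)*(-1) + 6, -14) = -115*14 = -1610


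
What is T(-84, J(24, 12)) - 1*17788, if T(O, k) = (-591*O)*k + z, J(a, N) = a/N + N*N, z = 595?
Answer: 7230831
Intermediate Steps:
J(a, N) = N² + a/N (J(a, N) = a/N + N² = N² + a/N)
T(O, k) = 595 - 591*O*k (T(O, k) = (-591*O)*k + 595 = -591*O*k + 595 = 595 - 591*O*k)
T(-84, J(24, 12)) - 1*17788 = (595 - 591*(-84)*(24 + 12³)/12) - 1*17788 = (595 - 591*(-84)*(24 + 1728)/12) - 17788 = (595 - 591*(-84)*(1/12)*1752) - 17788 = (595 - 591*(-84)*146) - 17788 = (595 + 7248024) - 17788 = 7248619 - 17788 = 7230831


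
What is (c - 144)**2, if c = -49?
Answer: 37249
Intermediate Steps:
(c - 144)**2 = (-49 - 144)**2 = (-193)**2 = 37249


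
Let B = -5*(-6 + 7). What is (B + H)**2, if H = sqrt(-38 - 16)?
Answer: (5 - 3*I*sqrt(6))**2 ≈ -29.0 - 73.485*I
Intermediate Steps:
B = -5 (B = -5*1 = -5)
H = 3*I*sqrt(6) (H = sqrt(-54) = 3*I*sqrt(6) ≈ 7.3485*I)
(B + H)**2 = (-5 + 3*I*sqrt(6))**2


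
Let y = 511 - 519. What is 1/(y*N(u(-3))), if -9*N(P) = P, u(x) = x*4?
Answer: -3/32 ≈ -0.093750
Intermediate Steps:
u(x) = 4*x
N(P) = -P/9
y = -8
1/(y*N(u(-3))) = 1/(-(-8)*4*(-3)/9) = 1/(-(-8)*(-12)/9) = 1/(-8*4/3) = 1/(-32/3) = -3/32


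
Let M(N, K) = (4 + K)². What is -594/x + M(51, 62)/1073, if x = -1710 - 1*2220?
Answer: 2959407/702815 ≈ 4.2108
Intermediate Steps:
x = -3930 (x = -1710 - 2220 = -3930)
-594/x + M(51, 62)/1073 = -594/(-3930) + (4 + 62)²/1073 = -594*(-1/3930) + 66²*(1/1073) = 99/655 + 4356*(1/1073) = 99/655 + 4356/1073 = 2959407/702815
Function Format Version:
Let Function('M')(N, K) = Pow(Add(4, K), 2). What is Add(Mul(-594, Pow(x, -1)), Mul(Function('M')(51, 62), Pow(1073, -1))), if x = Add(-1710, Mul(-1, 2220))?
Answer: Rational(2959407, 702815) ≈ 4.2108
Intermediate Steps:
x = -3930 (x = Add(-1710, -2220) = -3930)
Add(Mul(-594, Pow(x, -1)), Mul(Function('M')(51, 62), Pow(1073, -1))) = Add(Mul(-594, Pow(-3930, -1)), Mul(Pow(Add(4, 62), 2), Pow(1073, -1))) = Add(Mul(-594, Rational(-1, 3930)), Mul(Pow(66, 2), Rational(1, 1073))) = Add(Rational(99, 655), Mul(4356, Rational(1, 1073))) = Add(Rational(99, 655), Rational(4356, 1073)) = Rational(2959407, 702815)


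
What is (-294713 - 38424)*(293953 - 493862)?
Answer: 66597084533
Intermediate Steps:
(-294713 - 38424)*(293953 - 493862) = -333137*(-199909) = 66597084533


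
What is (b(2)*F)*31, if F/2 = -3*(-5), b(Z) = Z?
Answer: 1860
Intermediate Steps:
F = 30 (F = 2*(-3*(-5)) = 2*15 = 30)
(b(2)*F)*31 = (2*30)*31 = 60*31 = 1860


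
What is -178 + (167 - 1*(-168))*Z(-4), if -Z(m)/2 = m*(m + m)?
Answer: -21618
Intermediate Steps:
Z(m) = -4*m² (Z(m) = -2*m*(m + m) = -2*m*2*m = -4*m²)
-178 + (167 - 1*(-168))*Z(-4) = -178 + (167 - 1*(-168))*(-4*(-4)²) = -178 + (167 + 168)*(-4*16) = -178 + 335*(-64) = -178 - 21440 = -21618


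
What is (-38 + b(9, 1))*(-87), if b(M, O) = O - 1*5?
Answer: 3654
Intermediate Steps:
b(M, O) = -5 + O (b(M, O) = O - 5 = -5 + O)
(-38 + b(9, 1))*(-87) = (-38 + (-5 + 1))*(-87) = (-38 - 4)*(-87) = -42*(-87) = 3654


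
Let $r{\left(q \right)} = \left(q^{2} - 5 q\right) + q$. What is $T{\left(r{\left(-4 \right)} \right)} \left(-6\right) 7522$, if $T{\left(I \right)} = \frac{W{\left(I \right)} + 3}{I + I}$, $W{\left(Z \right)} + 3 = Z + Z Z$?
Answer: $-744678$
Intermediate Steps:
$W{\left(Z \right)} = -3 + Z + Z^{2}$ ($W{\left(Z \right)} = -3 + \left(Z + Z Z\right) = -3 + \left(Z + Z^{2}\right) = -3 + Z + Z^{2}$)
$r{\left(q \right)} = q^{2} - 4 q$
$T{\left(I \right)} = \frac{I + I^{2}}{2 I}$ ($T{\left(I \right)} = \frac{\left(-3 + I + I^{2}\right) + 3}{I + I} = \frac{I + I^{2}}{2 I}$)
$T{\left(r{\left(-4 \right)} \right)} \left(-6\right) 7522 = \left(\frac{1}{2} + \frac{\left(-4\right) \left(-4 - 4\right)}{2}\right) \left(-6\right) 7522 = \left(\frac{1}{2} + \frac{\left(-4\right) \left(-8\right)}{2}\right) \left(-6\right) 7522 = \left(\frac{1}{2} + \frac{1}{2} \cdot 32\right) \left(-6\right) 7522 = \left(\frac{1}{2} + 16\right) \left(-6\right) 7522 = \frac{33}{2} \left(-6\right) 7522 = \left(-99\right) 7522 = -744678$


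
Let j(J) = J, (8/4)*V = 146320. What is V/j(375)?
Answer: 14632/75 ≈ 195.09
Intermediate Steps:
V = 73160 (V = (½)*146320 = 73160)
V/j(375) = 73160/375 = 73160*(1/375) = 14632/75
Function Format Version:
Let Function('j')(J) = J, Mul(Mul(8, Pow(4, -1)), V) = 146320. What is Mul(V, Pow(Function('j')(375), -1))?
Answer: Rational(14632, 75) ≈ 195.09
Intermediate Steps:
V = 73160 (V = Mul(Rational(1, 2), 146320) = 73160)
Mul(V, Pow(Function('j')(375), -1)) = Mul(73160, Pow(375, -1)) = Mul(73160, Rational(1, 375)) = Rational(14632, 75)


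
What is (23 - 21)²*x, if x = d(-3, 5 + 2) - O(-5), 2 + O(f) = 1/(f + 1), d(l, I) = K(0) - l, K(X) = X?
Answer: 21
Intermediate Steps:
d(l, I) = -l (d(l, I) = 0 - l = -l)
O(f) = -2 + 1/(1 + f) (O(f) = -2 + 1/(f + 1) = -2 + 1/(1 + f))
x = 21/4 (x = -1*(-3) - (-1 - 2*(-5))/(1 - 5) = 3 - (-1 + 10)/(-4) = 3 - (-1)*9/4 = 3 - 1*(-9/4) = 3 + 9/4 = 21/4 ≈ 5.2500)
(23 - 21)²*x = (23 - 21)²*(21/4) = 2²*(21/4) = 4*(21/4) = 21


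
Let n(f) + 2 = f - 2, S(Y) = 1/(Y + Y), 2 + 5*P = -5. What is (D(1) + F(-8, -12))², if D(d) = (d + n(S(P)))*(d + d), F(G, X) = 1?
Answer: 1600/49 ≈ 32.653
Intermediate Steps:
P = -7/5 (P = -⅖ + (⅕)*(-5) = -⅖ - 1 = -7/5 ≈ -1.4000)
S(Y) = 1/(2*Y)
n(f) = -4 + f (n(f) = -2 + (f - 2) = -2 + (-2 + f) = -4 + f)
D(d) = 2*d*(-61/14 + d) (D(d) = (d + (-4 + 1/(2*(-7/5))))*(d + d) = (d + (-4 + (½)*(-5/7)))*(2*d) = (d + (-4 - 5/14))*(2*d) = (d - 61/14)*(2*d) = (-61/14 + d)*(2*d) = 2*d*(-61/14 + d))
(D(1) + F(-8, -12))² = ((⅐)*1*(-61 + 14*1) + 1)² = ((⅐)*1*(-61 + 14) + 1)² = ((⅐)*1*(-47) + 1)² = (-47/7 + 1)² = (-40/7)² = 1600/49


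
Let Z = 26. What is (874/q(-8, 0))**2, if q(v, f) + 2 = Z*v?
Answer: 190969/11025 ≈ 17.321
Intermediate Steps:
q(v, f) = -2 + 26*v
(874/q(-8, 0))**2 = (874/(-2 + 26*(-8)))**2 = (874/(-2 - 208))**2 = (874/(-210))**2 = (874*(-1/210))**2 = (-437/105)**2 = 190969/11025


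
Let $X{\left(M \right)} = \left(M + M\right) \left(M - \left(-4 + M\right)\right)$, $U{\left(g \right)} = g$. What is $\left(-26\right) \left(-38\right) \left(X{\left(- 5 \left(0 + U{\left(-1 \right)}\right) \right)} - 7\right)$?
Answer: $32604$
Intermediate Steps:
$X{\left(M \right)} = 8 M$ ($X{\left(M \right)} = 2 M 4 = 8 M$)
$\left(-26\right) \left(-38\right) \left(X{\left(- 5 \left(0 + U{\left(-1 \right)}\right) \right)} - 7\right) = \left(-26\right) \left(-38\right) \left(8 \left(- 5 \left(0 - 1\right)\right) - 7\right) = 988 \left(8 \left(\left(-5\right) \left(-1\right)\right) - 7\right) = 988 \left(8 \cdot 5 - 7\right) = 988 \left(40 - 7\right) = 988 \cdot 33 = 32604$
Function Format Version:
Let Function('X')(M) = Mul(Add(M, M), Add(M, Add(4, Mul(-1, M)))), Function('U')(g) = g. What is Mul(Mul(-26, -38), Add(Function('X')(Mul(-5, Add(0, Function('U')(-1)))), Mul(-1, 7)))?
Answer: 32604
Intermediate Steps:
Function('X')(M) = Mul(8, M) (Function('X')(M) = Mul(Mul(2, M), 4) = Mul(8, M))
Mul(Mul(-26, -38), Add(Function('X')(Mul(-5, Add(0, Function('U')(-1)))), Mul(-1, 7))) = Mul(Mul(-26, -38), Add(Mul(8, Mul(-5, Add(0, -1))), Mul(-1, 7))) = Mul(988, Add(Mul(8, Mul(-5, -1)), -7)) = Mul(988, Add(Mul(8, 5), -7)) = Mul(988, Add(40, -7)) = Mul(988, 33) = 32604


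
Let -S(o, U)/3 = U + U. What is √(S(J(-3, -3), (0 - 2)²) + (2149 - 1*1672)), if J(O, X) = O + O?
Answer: √453 ≈ 21.284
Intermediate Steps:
J(O, X) = 2*O
S(o, U) = -6*U (S(o, U) = -3*(U + U) = -6*U)
√(S(J(-3, -3), (0 - 2)²) + (2149 - 1*1672)) = √(-6*(0 - 2)² + (2149 - 1*1672)) = √(-6*(-2)² + (2149 - 1672)) = √(-6*4 + 477) = √(-24 + 477) = √453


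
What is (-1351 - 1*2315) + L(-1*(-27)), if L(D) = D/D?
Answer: -3665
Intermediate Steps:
L(D) = 1
(-1351 - 1*2315) + L(-1*(-27)) = (-1351 - 1*2315) + 1 = (-1351 - 2315) + 1 = -3666 + 1 = -3665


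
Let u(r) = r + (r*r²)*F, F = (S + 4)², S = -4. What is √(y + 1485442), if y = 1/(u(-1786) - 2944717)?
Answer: 5*√515857163420161619/2946503 ≈ 1218.8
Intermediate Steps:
F = 0 (F = (-4 + 4)² = 0² = 0)
u(r) = r (u(r) = r + (r*r²)*0 = r + r³*0 = r + 0 = r)
y = -1/2946503 (y = 1/(-1786 - 2944717) = 1/(-2946503) = -1/2946503 ≈ -3.3939e-7)
√(y + 1485442) = √(-1/2946503 + 1485442) = √(4376859309325/2946503) = 5*√515857163420161619/2946503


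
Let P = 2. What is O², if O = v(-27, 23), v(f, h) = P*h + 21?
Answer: 4489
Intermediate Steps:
v(f, h) = 21 + 2*h (v(f, h) = 2*h + 21 = 21 + 2*h)
O = 67 (O = 21 + 2*23 = 21 + 46 = 67)
O² = 67² = 4489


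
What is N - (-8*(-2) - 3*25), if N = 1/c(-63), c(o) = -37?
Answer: 2182/37 ≈ 58.973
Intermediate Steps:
N = -1/37 (N = 1/(-37) = -1/37 ≈ -0.027027)
N - (-8*(-2) - 3*25) = -1/37 - (-8*(-2) - 3*25) = -1/37 - (16 - 75) = -1/37 - 1*(-59) = -1/37 + 59 = 2182/37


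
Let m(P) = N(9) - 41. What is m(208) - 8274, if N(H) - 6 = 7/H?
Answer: -74774/9 ≈ -8308.2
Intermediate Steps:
N(H) = 6 + 7/H
m(P) = -308/9 (m(P) = (6 + 7/9) - 41 = 61/9 - 41 = -308/9)
m(208) - 8274 = -308/9 - 8274 = -74774/9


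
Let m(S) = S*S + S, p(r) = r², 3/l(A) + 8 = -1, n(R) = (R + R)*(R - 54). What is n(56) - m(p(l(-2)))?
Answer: 18134/81 ≈ 223.88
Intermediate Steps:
n(R) = 2*R*(-54 + R) (n(R) = (2*R)*(-54 + R) = 2*R*(-54 + R))
l(A) = -⅓ (l(A) = 3/(-8 - 1) = 3/(-9) = 3*(-⅑) = -⅓)
m(S) = S + S² (m(S) = S² + S = S + S²)
n(56) - m(p(l(-2))) = 2*56*(-54 + 56) - (-⅓)²*(1 + (-⅓)²) = 2*56*2 - (1 + ⅑)/9 = 224 - 10/(9*9) = 224 - 1*10/81 = 224 - 10/81 = 18134/81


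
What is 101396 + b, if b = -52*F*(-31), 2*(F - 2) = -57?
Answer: 58678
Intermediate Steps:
F = -53/2 (F = 2 + (½)*(-57) = 2 - 57/2 = -53/2 ≈ -26.500)
b = -42718 (b = -52*(-53/2)*(-31) = 1378*(-31) = -42718)
101396 + b = 101396 - 42718 = 58678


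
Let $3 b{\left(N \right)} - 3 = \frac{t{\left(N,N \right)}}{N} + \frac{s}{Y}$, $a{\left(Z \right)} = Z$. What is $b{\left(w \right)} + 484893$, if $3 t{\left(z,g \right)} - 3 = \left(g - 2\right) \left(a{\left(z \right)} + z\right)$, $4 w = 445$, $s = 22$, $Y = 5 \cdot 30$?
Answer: $\frac{2157886567}{4450} \approx 4.8492 \cdot 10^{5}$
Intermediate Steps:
$Y = 150$
$w = \frac{445}{4}$ ($w = \frac{1}{4} \cdot 445 = \frac{445}{4} \approx 111.25$)
$t{\left(z,g \right)} = 1 + \frac{2 z \left(-2 + g\right)}{3}$ ($t{\left(z,g \right)} = 1 + \frac{\left(g - 2\right) \left(z + z\right)}{3} = 1 + \frac{\left(-2 + g\right) 2 z}{3} = 1 + \frac{2 z \left(-2 + g\right)}{3}$)
$b{\left(N \right)} = \frac{236}{225} + \frac{1 - \frac{4 N}{3} + \frac{2 N^{2}}{3}}{3 N}$ ($b{\left(N \right)} = 1 + \frac{\frac{1 - \frac{4 N}{3} + \frac{2 N N}{3}}{N} + \frac{22}{150}}{3} = 1 + \frac{\frac{1 - \frac{4 N}{3} + \frac{2 N^{2}}{3}}{N} + 22 \cdot \frac{1}{150}}{3} = 1 + \frac{\frac{1 - \frac{4 N}{3} + \frac{2 N^{2}}{3}}{N} + \frac{11}{75}}{3} = 1 + \frac{\frac{11}{75} + \frac{1 - \frac{4 N}{3} + \frac{2 N^{2}}{3}}{N}}{3} = 1 + \left(\frac{11}{225} + \frac{1 - \frac{4 N}{3} + \frac{2 N^{2}}{3}}{3 N}\right) = \frac{236}{225} + \frac{1 - \frac{4 N}{3} + \frac{2 N^{2}}{3}}{3 N}$)
$b{\left(w \right)} + 484893 = \frac{75 + 50 \left(\frac{445}{4}\right)^{2} + 136 \cdot \frac{445}{4}}{225 \cdot \frac{445}{4}} + 484893 = \frac{1}{225} \cdot \frac{4}{445} \left(75 + 50 \cdot \frac{198025}{16} + 15130\right) + 484893 = \frac{1}{225} \cdot \frac{4}{445} \left(75 + \frac{4950625}{8} + 15130\right) + 484893 = \frac{1}{225} \cdot \frac{4}{445} \cdot \frac{5072265}{8} + 484893 = \frac{112717}{4450} + 484893 = \frac{2157886567}{4450}$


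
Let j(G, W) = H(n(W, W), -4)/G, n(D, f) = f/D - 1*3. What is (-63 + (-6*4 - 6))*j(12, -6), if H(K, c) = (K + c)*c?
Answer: -186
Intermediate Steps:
n(D, f) = -3 + f/D (n(D, f) = f/D - 3 = -3 + f/D)
H(K, c) = c*(K + c)
j(G, W) = 24/G (j(G, W) = (-4*((-3 + W/W) - 4))/G = (-4*((-3 + 1) - 4))/G = (-4*(-2 - 4))/G = (-4*(-6))/G = 24/G)
(-63 + (-6*4 - 6))*j(12, -6) = (-63 + (-6*4 - 6))*(24/12) = (-63 + (-24 - 6))*(24*(1/12)) = (-63 - 30)*2 = -93*2 = -186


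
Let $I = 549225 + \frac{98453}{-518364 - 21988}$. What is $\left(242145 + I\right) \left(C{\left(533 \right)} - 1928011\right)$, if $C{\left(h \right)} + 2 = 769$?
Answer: $- \frac{206031183293478257}{135088} \approx -1.5252 \cdot 10^{12}$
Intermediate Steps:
$C{\left(h \right)} = 767$ ($C{\left(h \right)} = -2 + 769 = 767$)
$I = \frac{296774728747}{540352}$ ($I = 549225 + \frac{98453}{-540352} = 549225 + 98453 \left(- \frac{1}{540352}\right) = 549225 - \frac{98453}{540352} = \frac{296774728747}{540352} \approx 5.4923 \cdot 10^{5}$)
$\left(242145 + I\right) \left(C{\left(533 \right)} - 1928011\right) = \left(242145 + \frac{296774728747}{540352}\right) \left(767 - 1928011\right) = \frac{427618263787}{540352} \left(-1927244\right) = - \frac{206031183293478257}{135088}$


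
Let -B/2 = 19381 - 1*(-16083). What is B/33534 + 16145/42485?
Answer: -247196965/142469199 ≈ -1.7351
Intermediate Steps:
B = -70928 (B = -2*(19381 - 1*(-16083)) = -2*(19381 + 16083) = -2*35464 = -70928)
B/33534 + 16145/42485 = -70928/33534 + 16145/42485 = -70928*1/33534 + 16145*(1/42485) = -35464/16767 + 3229/8497 = -247196965/142469199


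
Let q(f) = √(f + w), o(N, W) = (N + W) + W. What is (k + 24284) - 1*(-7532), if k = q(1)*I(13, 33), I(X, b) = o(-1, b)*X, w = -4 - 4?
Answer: 31816 + 845*I*√7 ≈ 31816.0 + 2235.7*I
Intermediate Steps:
w = -8
o(N, W) = N + 2*W
I(X, b) = X*(-1 + 2*b) (I(X, b) = (-1 + 2*b)*X = X*(-1 + 2*b))
q(f) = √(-8 + f) (q(f) = √(f - 8) = √(-8 + f))
k = 845*I*√7 (k = √(-8 + 1)*(13*(-1 + 2*33)) = √(-7)*(13*(-1 + 66)) = (I*√7)*(13*65) = (I*√7)*845 = 845*I*√7 ≈ 2235.7*I)
(k + 24284) - 1*(-7532) = (845*I*√7 + 24284) - 1*(-7532) = (24284 + 845*I*√7) + 7532 = 31816 + 845*I*√7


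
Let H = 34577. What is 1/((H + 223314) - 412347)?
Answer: -1/154456 ≈ -6.4743e-6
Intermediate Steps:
1/((H + 223314) - 412347) = 1/((34577 + 223314) - 412347) = 1/(257891 - 412347) = 1/(-154456) = -1/154456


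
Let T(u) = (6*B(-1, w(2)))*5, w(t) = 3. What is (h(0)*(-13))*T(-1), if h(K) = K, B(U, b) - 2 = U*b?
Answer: 0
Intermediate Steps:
B(U, b) = 2 + U*b
T(u) = -30 (T(u) = (6*(2 - 1*3))*5 = (6*(2 - 3))*5 = (6*(-1))*5 = -6*5 = -30)
(h(0)*(-13))*T(-1) = (0*(-13))*(-30) = 0*(-30) = 0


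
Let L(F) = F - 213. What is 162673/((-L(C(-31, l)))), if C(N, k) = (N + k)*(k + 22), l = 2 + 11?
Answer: 162673/843 ≈ 192.97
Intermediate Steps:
l = 13
C(N, k) = (22 + k)*(N + k) (C(N, k) = (N + k)*(22 + k) = (22 + k)*(N + k))
L(F) = -213 + F
162673/((-L(C(-31, l)))) = 162673/((-(-213 + (13² + 22*(-31) + 22*13 - 31*13)))) = 162673/((-(-213 + (169 - 682 + 286 - 403)))) = 162673/((-(-213 - 630))) = 162673/((-1*(-843))) = 162673/843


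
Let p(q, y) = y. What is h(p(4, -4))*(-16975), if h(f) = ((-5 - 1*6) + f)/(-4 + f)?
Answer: -254625/8 ≈ -31828.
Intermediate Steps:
h(f) = (-11 + f)/(-4 + f) (h(f) = ((-5 - 6) + f)/(-4 + f) = (-11 + f)/(-4 + f))
h(p(4, -4))*(-16975) = ((-11 - 4)/(-4 - 4))*(-16975) = (-15/(-8))*(-16975) = -⅛*(-15)*(-16975) = (15/8)*(-16975) = -254625/8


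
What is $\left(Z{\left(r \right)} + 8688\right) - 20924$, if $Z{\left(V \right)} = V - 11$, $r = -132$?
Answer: $-12379$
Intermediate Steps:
$Z{\left(V \right)} = -11 + V$
$\left(Z{\left(r \right)} + 8688\right) - 20924 = \left(\left(-11 - 132\right) + 8688\right) - 20924 = \left(-143 + 8688\right) - 20924 = 8545 - 20924 = -12379$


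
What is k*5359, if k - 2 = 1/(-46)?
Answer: 21203/2 ≈ 10602.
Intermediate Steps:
k = 91/46 (k = 2 + 1/(-46) = 2 - 1/46 = 91/46 ≈ 1.9783)
k*5359 = (91/46)*5359 = 21203/2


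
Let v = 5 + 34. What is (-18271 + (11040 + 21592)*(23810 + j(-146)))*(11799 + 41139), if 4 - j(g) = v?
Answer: 41069698970202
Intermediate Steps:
v = 39
j(g) = -35 (j(g) = 4 - 1*39 = 4 - 39 = -35)
(-18271 + (11040 + 21592)*(23810 + j(-146)))*(11799 + 41139) = (-18271 + (11040 + 21592)*(23810 - 35))*(11799 + 41139) = (-18271 + 32632*23775)*52938 = (-18271 + 775825800)*52938 = 775807529*52938 = 41069698970202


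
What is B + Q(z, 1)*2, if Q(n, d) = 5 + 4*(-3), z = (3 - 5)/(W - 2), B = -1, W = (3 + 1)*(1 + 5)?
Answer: -15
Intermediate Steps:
W = 24 (W = 4*6 = 24)
z = -1/11 (z = (3 - 5)/(24 - 2) = -2/22 = -2*1/22 = -1/11 ≈ -0.090909)
Q(n, d) = -7 (Q(n, d) = 5 - 12 = -7)
B + Q(z, 1)*2 = -1 - 7*2 = -1 - 14 = -15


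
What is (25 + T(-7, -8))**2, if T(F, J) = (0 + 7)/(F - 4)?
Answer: 71824/121 ≈ 593.59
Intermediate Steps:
T(F, J) = 7/(-4 + F)
(25 + T(-7, -8))**2 = (25 + 7/(-4 - 7))**2 = (25 + 7/(-11))**2 = (25 + 7*(-1/11))**2 = (25 - 7/11)**2 = (268/11)**2 = 71824/121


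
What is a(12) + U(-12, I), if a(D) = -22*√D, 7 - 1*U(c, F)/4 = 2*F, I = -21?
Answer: 196 - 44*√3 ≈ 119.79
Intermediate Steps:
U(c, F) = 28 - 8*F
a(12) + U(-12, I) = -44*√3 + (28 - 8*(-21)) = -44*√3 + (28 + 168) = -44*√3 + 196 = 196 - 44*√3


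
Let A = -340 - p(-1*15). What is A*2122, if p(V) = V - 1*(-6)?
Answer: -702382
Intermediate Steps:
p(V) = 6 + V (p(V) = V + 6 = 6 + V)
A = -331 (A = -340 - (6 - 1*15) = -340 - (6 - 15) = -340 - 1*(-9) = -340 + 9 = -331)
A*2122 = -331*2122 = -702382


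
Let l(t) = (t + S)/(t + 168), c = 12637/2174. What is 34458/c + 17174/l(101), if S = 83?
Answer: 36082119875/1162604 ≈ 31036.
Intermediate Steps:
c = 12637/2174 (c = 12637*(1/2174) = 12637/2174 ≈ 5.8128)
l(t) = (83 + t)/(168 + t) (l(t) = (t + 83)/(t + 168) = (83 + t)/(168 + t))
34458/c + 17174/l(101) = 34458/(12637/2174) + 17174/(((83 + 101)/(168 + 101))) = 34458*(2174/12637) + 17174/((184/269)) = 74911692/12637 + 17174/(((1/269)*184)) = 74911692/12637 + 17174/(184/269) = 74911692/12637 + 17174*(269/184) = 74911692/12637 + 2309903/92 = 36082119875/1162604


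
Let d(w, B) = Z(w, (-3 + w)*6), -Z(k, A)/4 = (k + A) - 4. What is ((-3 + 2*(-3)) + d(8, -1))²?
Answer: 21025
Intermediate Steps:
Z(k, A) = 16 - 4*A - 4*k (Z(k, A) = -4*((k + A) - 4) = -4*((A + k) - 4) = -4*(-4 + A + k) = 16 - 4*A - 4*k)
d(w, B) = 88 - 28*w (d(w, B) = 16 - 4*(-3 + w)*6 - 4*w = 16 - 4*(-18 + 6*w) - 4*w = 16 + (72 - 24*w) - 4*w = 88 - 28*w)
((-3 + 2*(-3)) + d(8, -1))² = ((-3 + 2*(-3)) + (88 - 28*8))² = ((-3 - 6) + (88 - 224))² = (-9 - 136)² = (-145)² = 21025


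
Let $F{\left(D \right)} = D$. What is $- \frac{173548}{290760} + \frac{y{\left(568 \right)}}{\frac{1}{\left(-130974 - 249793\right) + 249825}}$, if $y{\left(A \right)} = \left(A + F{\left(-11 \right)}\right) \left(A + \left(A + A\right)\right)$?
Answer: $- \frac{9033965433332827}{72690} \approx -1.2428 \cdot 10^{11}$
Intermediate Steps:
$y{\left(A \right)} = 3 A \left(-11 + A\right)$ ($y{\left(A \right)} = \left(A - 11\right) \left(A + \left(A + A\right)\right) = \left(-11 + A\right) \left(A + 2 A\right) = \left(-11 + A\right) 3 A = 3 A \left(-11 + A\right)$)
$- \frac{173548}{290760} + \frac{y{\left(568 \right)}}{\frac{1}{\left(-130974 - 249793\right) + 249825}} = - \frac{173548}{290760} + \frac{3 \cdot 568 \left(-11 + 568\right)}{\frac{1}{\left(-130974 - 249793\right) + 249825}} = \left(-173548\right) \frac{1}{290760} + \frac{3 \cdot 568 \cdot 557}{\frac{1}{-380767 + 249825}} = - \frac{43387}{72690} + \frac{949128}{\frac{1}{-130942}} = - \frac{43387}{72690} + \frac{949128}{- \frac{1}{130942}} = - \frac{43387}{72690} + 949128 \left(-130942\right) = - \frac{43387}{72690} - 124280718576 = - \frac{9033965433332827}{72690}$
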